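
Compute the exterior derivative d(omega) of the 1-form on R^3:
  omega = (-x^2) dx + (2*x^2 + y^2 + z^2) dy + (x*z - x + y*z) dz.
d(omega) = (4*x) dx ∧ dy + (z - 1) dx ∧ dz + (-z) dy ∧ dz

For a 1-form omega = sum_i f_i dx_i, the exterior derivative is
  d(omega) = sum_{i < j} (∂f_j/∂x_i - ∂f_i/∂x_j) dx_i ∧ dx_j.
  coefficient of dx ∧ dy: ∂f_2/∂x - ∂f_1/∂y = ∂(2*x^2 + y^2 + z^2)/∂x - ∂(-x^2)/∂y = 4*x
  coefficient of dx ∧ dz: ∂f_3/∂x - ∂f_1/∂z = ∂(x*z - x + y*z)/∂x - ∂(-x^2)/∂z = z - 1
  coefficient of dy ∧ dz: ∂f_3/∂y - ∂f_2/∂z = ∂(x*z - x + y*z)/∂y - ∂(2*x^2 + y^2 + z^2)/∂z = -z
Assembling: d(omega) = (4*x) dx ∧ dy + (z - 1) dx ∧ dz + (-z) dy ∧ dz.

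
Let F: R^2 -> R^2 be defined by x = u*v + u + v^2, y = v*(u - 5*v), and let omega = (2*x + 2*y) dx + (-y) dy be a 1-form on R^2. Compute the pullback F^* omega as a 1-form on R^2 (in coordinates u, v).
F^* omega = (3*u*v^2 + 6*u*v + 2*u - 3*v^3 - 8*v^2) du + (3*u^2*v + 2*u^2 + 15*u*v^2 + 4*u*v - 66*v^3) dv

Using F^*(f dg) = (f ∘ F) d(g ∘ F), substitute each coordinate x_i by F_i(u, v) in f_i, and replace dx_i by d F_i = (∂F_i/∂u) du + (∂F_i/∂v) dv.
  For the x component: f_1(F) = 4*u*v + 2*u - 8*v^2; d F_1 = (v + 1) du + (u + 2*v) dv
  For the y component: f_2(F) = v*(-u + 5*v); d F_2 = (v) du + (u - 10*v) dv
Combining and collecting du, dv coefficients:
  coeff of du: 3*u*v^2 + 6*u*v + 2*u - 3*v^3 - 8*v^2
  coeff of dv: 3*u^2*v + 2*u^2 + 15*u*v^2 + 4*u*v - 66*v^3
F^* omega = (3*u*v^2 + 6*u*v + 2*u - 3*v^3 - 8*v^2) du + (3*u^2*v + 2*u^2 + 15*u*v^2 + 4*u*v - 66*v^3) dv.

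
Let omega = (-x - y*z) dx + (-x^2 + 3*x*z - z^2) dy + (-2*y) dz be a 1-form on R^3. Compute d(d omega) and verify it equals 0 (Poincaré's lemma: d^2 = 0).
d(d omega) = 0

Step 1: d omega = sum_{i<j} (∂f_j/∂x_i - ∂f_i/∂x_j) dx_i ∧ dx_j:
  coeff of dx ∧ dy: -2*x + 4*z
  coeff of dx ∧ dz: y
  coeff of dy ∧ dz: -3*x + 2*z - 2
Step 2: Apply d again to each 2-form coefficient. The only possible 3-form in R^3 is dx ∧ dy ∧ dz, with coefficient
  ∂(coeff of dy∧dz)/∂x - ∂(coeff of dx∧dz)/∂y + ∂(coeff of dx∧dy)/∂z
  = ∂/∂x (-3*x + 2*z - 2) - ∂/∂y (y) + ∂/∂z (-2*x + 4*z).
Each of these terms simplifies to sums of mixed partials that cancel in pairs. The result is 0 (by equality of mixed partials for smooth functions — Schwarz / Clairaut).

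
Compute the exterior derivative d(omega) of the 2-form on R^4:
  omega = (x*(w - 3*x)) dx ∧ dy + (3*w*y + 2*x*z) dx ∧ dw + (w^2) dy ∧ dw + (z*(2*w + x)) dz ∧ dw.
d(omega) = (-3*w + x) dx ∧ dy ∧ dw + (-2*x + z) dx ∧ dz ∧ dw

For a 2-form omega = sum_{i<j} g_{ij} dx_i ∧ dx_j, the exterior derivative is
  d(omega) = sum_{i<j} d(g_{ij}) ∧ dx_i ∧ dx_j = sum_{i<j, k} (∂g_{ij}/∂x_k) dx_k ∧ dx_i ∧ dx_j.
Expand each term, using dx_k ∧ dx_i ∧ dx_j = sgn(permutation) dx_{(a)} ∧ dx_{(b)} ∧ dx_{(c)} with (a < b < c) sorted:
  d(x*(w - 3*x)) includes (∂/∂w)(x*(w - 3*x)) dw = (x) dw, which multiplied by dx ∧ dy gives (x) dx ∧ dy ∧ dw
  d(3*w*y + 2*x*z) includes (∂/∂y)(3*w*y + 2*x*z) dy = (3*w) dy, which multiplied by dx ∧ dw gives (-3*w) dx ∧ dy ∧ dw
  d(3*w*y + 2*x*z) includes (∂/∂z)(3*w*y + 2*x*z) dz = (2*x) dz, which multiplied by dx ∧ dw gives (-2*x) dx ∧ dz ∧ dw
  d(z*(2*w + x)) includes (∂/∂x)(z*(2*w + x)) dx = (z) dx, which multiplied by dz ∧ dw gives (z) dx ∧ dz ∧ dw
Collecting like 3-forms: d(omega) = (-3*w + x) dx ∧ dy ∧ dw + (-2*x + z) dx ∧ dz ∧ dw.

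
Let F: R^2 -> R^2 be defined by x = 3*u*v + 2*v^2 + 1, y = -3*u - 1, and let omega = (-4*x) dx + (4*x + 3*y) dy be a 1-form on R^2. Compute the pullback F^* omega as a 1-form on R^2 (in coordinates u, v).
F^* omega = (-36*u*v^2 - 36*u*v + 27*u - 24*v^3 - 24*v^2 - 12*v - 3) du + (-36*u^2*v - 72*u*v^2 - 12*u - 32*v^3 - 16*v) dv

Using F^*(f dg) = (f ∘ F) d(g ∘ F), substitute each coordinate x_i by F_i(u, v) in f_i, and replace dx_i by d F_i = (∂F_i/∂u) du + (∂F_i/∂v) dv.
  For the x component: f_1(F) = -12*u*v - 8*v^2 - 4; d F_1 = (3*v) du + (3*u + 4*v) dv
  For the y component: f_2(F) = 12*u*v - 9*u + 8*v^2 + 1; d F_2 = (-3) du + (0) dv
Combining and collecting du, dv coefficients:
  coeff of du: -36*u*v^2 - 36*u*v + 27*u - 24*v^3 - 24*v^2 - 12*v - 3
  coeff of dv: -36*u^2*v - 72*u*v^2 - 12*u - 32*v^3 - 16*v
F^* omega = (-36*u*v^2 - 36*u*v + 27*u - 24*v^3 - 24*v^2 - 12*v - 3) du + (-36*u^2*v - 72*u*v^2 - 12*u - 32*v^3 - 16*v) dv.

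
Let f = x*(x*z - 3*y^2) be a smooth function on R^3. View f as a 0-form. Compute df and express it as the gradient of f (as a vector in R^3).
df = (2*x*z - 3*y^2) dx + (-6*x*y) dy + (x^2) dz; grad f = (2*x*z - 3*y^2, -6*x*y, x^2)

For a 0-form f, d f = (∂f/∂x) dx + (∂f/∂y) dy + (∂f/∂z) dz. The components of the vector representation are exactly the entries of grad f in Cartesian coordinates:
  ∂f/∂x = 2*x*z - 3*y^2
  ∂f/∂y = -6*x*y
  ∂f/∂z = x^2.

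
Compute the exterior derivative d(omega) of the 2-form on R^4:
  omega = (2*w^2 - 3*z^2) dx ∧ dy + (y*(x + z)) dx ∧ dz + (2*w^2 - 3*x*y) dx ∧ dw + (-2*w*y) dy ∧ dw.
d(omega) = (-x - 7*z) dx ∧ dy ∧ dz + (4*w + 3*x) dx ∧ dy ∧ dw

For a 2-form omega = sum_{i<j} g_{ij} dx_i ∧ dx_j, the exterior derivative is
  d(omega) = sum_{i<j} d(g_{ij}) ∧ dx_i ∧ dx_j = sum_{i<j, k} (∂g_{ij}/∂x_k) dx_k ∧ dx_i ∧ dx_j.
Expand each term, using dx_k ∧ dx_i ∧ dx_j = sgn(permutation) dx_{(a)} ∧ dx_{(b)} ∧ dx_{(c)} with (a < b < c) sorted:
  d(2*w^2 - 3*z^2) includes (∂/∂z)(2*w^2 - 3*z^2) dz = (-6*z) dz, which multiplied by dx ∧ dy gives (-6*z) dx ∧ dy ∧ dz
  d(2*w^2 - 3*z^2) includes (∂/∂w)(2*w^2 - 3*z^2) dw = (4*w) dw, which multiplied by dx ∧ dy gives (4*w) dx ∧ dy ∧ dw
  d(y*(x + z)) includes (∂/∂y)(y*(x + z)) dy = (x + z) dy, which multiplied by dx ∧ dz gives (-x - z) dx ∧ dy ∧ dz
  d(2*w^2 - 3*x*y) includes (∂/∂y)(2*w^2 - 3*x*y) dy = (-3*x) dy, which multiplied by dx ∧ dw gives (3*x) dx ∧ dy ∧ dw
Collecting like 3-forms: d(omega) = (-x - 7*z) dx ∧ dy ∧ dz + (4*w + 3*x) dx ∧ dy ∧ dw.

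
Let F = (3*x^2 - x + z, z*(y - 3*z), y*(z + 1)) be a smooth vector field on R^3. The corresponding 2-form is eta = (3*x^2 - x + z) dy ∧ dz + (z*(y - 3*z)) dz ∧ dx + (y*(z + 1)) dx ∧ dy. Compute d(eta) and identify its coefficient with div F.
d(eta) = (6*x + y + z - 1) dx ∧ dy ∧ dz; div F = 6*x + y + z - 1

For a 2-form in R^3 of the form above, applying d gives a 3-form with coefficient ∂P/∂x + ∂Q/∂y + ∂R/∂z:
  ∂P/∂x = 6*x - 1
  ∂Q/∂y = z
  ∂R/∂z = y
Sum = 6*x + y + z - 1, which is exactly div F.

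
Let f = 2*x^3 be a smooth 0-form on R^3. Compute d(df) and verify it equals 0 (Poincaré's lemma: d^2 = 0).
d(df) = 0

Step 1: df = sum_i (∂f/∂x_i) dx_i = (6*x^2) dx + (0) dy + (0) dz.
Step 2: Apply d again. Using the 1-form formula, the coefficient of dx ∧ dy in d(df) is ∂^2 f/∂x ∂y - ∂^2 f/∂y ∂x = (0) - (0) = 0 (equality of mixed partials for smooth f).
Similarly for dx ∧ dz and dy ∧ dz — all coefficients vanish. So d(df) = 0.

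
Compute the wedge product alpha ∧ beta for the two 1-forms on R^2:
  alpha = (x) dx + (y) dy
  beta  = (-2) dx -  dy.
alpha ∧ beta = (-x + 2*y) dx ∧ dy

Distribute the wedge, using dx_i ∧ dx_j = -dx_j ∧ dx_i and dx_i ∧ dx_i = 0. For each pair (i, j) with i < j, the coefficient of dx_i ∧ dx_j in alpha ∧ beta is (alpha_i * beta_j - alpha_j * beta_i). Collecting: alpha ∧ beta = (-x + 2*y) dx ∧ dy.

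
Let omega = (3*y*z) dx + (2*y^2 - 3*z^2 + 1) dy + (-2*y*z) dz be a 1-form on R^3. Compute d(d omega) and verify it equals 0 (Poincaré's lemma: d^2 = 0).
d(d omega) = 0

Step 1: d omega = sum_{i<j} (∂f_j/∂x_i - ∂f_i/∂x_j) dx_i ∧ dx_j:
  coeff of dx ∧ dy: -3*z
  coeff of dx ∧ dz: -3*y
  coeff of dy ∧ dz: 4*z
Step 2: Apply d again to each 2-form coefficient. The only possible 3-form in R^3 is dx ∧ dy ∧ dz, with coefficient
  ∂(coeff of dy∧dz)/∂x - ∂(coeff of dx∧dz)/∂y + ∂(coeff of dx∧dy)/∂z
  = ∂/∂x (4*z) - ∂/∂y (-3*y) + ∂/∂z (-3*z).
Each of these terms simplifies to sums of mixed partials that cancel in pairs. The result is 0 (by equality of mixed partials for smooth functions — Schwarz / Clairaut).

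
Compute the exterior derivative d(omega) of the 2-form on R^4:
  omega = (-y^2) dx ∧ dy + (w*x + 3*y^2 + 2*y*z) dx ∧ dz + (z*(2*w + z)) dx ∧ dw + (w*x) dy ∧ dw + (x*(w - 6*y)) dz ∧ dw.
d(omega) = (-6*y - 2*z) dx ∧ dy ∧ dz + (-w + x - 6*y - 2*z) dx ∧ dz ∧ dw + (w) dx ∧ dy ∧ dw + (-6*x) dy ∧ dz ∧ dw

For a 2-form omega = sum_{i<j} g_{ij} dx_i ∧ dx_j, the exterior derivative is
  d(omega) = sum_{i<j} d(g_{ij}) ∧ dx_i ∧ dx_j = sum_{i<j, k} (∂g_{ij}/∂x_k) dx_k ∧ dx_i ∧ dx_j.
Expand each term, using dx_k ∧ dx_i ∧ dx_j = sgn(permutation) dx_{(a)} ∧ dx_{(b)} ∧ dx_{(c)} with (a < b < c) sorted:
  d(w*x + 3*y^2 + 2*y*z) includes (∂/∂y)(w*x + 3*y^2 + 2*y*z) dy = (6*y + 2*z) dy, which multiplied by dx ∧ dz gives (-6*y - 2*z) dx ∧ dy ∧ dz
  d(w*x + 3*y^2 + 2*y*z) includes (∂/∂w)(w*x + 3*y^2 + 2*y*z) dw = (x) dw, which multiplied by dx ∧ dz gives (x) dx ∧ dz ∧ dw
  d(z*(2*w + z)) includes (∂/∂z)(z*(2*w + z)) dz = (2*w + 2*z) dz, which multiplied by dx ∧ dw gives (-2*w - 2*z) dx ∧ dz ∧ dw
  d(w*x) includes (∂/∂x)(w*x) dx = (w) dx, which multiplied by dy ∧ dw gives (w) dx ∧ dy ∧ dw
  d(x*(w - 6*y)) includes (∂/∂x)(x*(w - 6*y)) dx = (w - 6*y) dx, which multiplied by dz ∧ dw gives (w - 6*y) dx ∧ dz ∧ dw
  d(x*(w - 6*y)) includes (∂/∂y)(x*(w - 6*y)) dy = (-6*x) dy, which multiplied by dz ∧ dw gives (-6*x) dy ∧ dz ∧ dw
Collecting like 3-forms: d(omega) = (-6*y - 2*z) dx ∧ dy ∧ dz + (-w + x - 6*y - 2*z) dx ∧ dz ∧ dw + (w) dx ∧ dy ∧ dw + (-6*x) dy ∧ dz ∧ dw.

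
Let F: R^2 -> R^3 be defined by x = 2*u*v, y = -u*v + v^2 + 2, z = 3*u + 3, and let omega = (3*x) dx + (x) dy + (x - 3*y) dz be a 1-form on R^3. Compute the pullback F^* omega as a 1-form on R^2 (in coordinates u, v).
F^* omega = (10*u*v^2 + 15*u*v - 9*v^2 - 18) du + (2*u*v*(5*u + 2*v)) dv

Using F^*(f dg) = (f ∘ F) d(g ∘ F), substitute each coordinate x_i by F_i(u, v) in f_i, and replace dx_i by d F_i = (∂F_i/∂u) du + (∂F_i/∂v) dv.
  For the x component: f_1(F) = 6*u*v; d F_1 = (2*v) du + (2*u) dv
  For the y component: f_2(F) = 2*u*v; d F_2 = (-v) du + (-u + 2*v) dv
  For the z component: f_3(F) = 5*u*v - 3*v^2 - 6; d F_3 = (3) du + (0) dv
Combining and collecting du, dv coefficients:
  coeff of du: 10*u*v^2 + 15*u*v - 9*v^2 - 18
  coeff of dv: 2*u*v*(5*u + 2*v)
F^* omega = (10*u*v^2 + 15*u*v - 9*v^2 - 18) du + (2*u*v*(5*u + 2*v)) dv.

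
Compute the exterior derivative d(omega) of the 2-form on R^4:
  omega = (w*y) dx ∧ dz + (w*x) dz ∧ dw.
d(omega) = (-w) dx ∧ dy ∧ dz + (w + y) dx ∧ dz ∧ dw

For a 2-form omega = sum_{i<j} g_{ij} dx_i ∧ dx_j, the exterior derivative is
  d(omega) = sum_{i<j} d(g_{ij}) ∧ dx_i ∧ dx_j = sum_{i<j, k} (∂g_{ij}/∂x_k) dx_k ∧ dx_i ∧ dx_j.
Expand each term, using dx_k ∧ dx_i ∧ dx_j = sgn(permutation) dx_{(a)} ∧ dx_{(b)} ∧ dx_{(c)} with (a < b < c) sorted:
  d(w*y) includes (∂/∂y)(w*y) dy = (w) dy, which multiplied by dx ∧ dz gives (-w) dx ∧ dy ∧ dz
  d(w*y) includes (∂/∂w)(w*y) dw = (y) dw, which multiplied by dx ∧ dz gives (y) dx ∧ dz ∧ dw
  d(w*x) includes (∂/∂x)(w*x) dx = (w) dx, which multiplied by dz ∧ dw gives (w) dx ∧ dz ∧ dw
Collecting like 3-forms: d(omega) = (-w) dx ∧ dy ∧ dz + (w + y) dx ∧ dz ∧ dw.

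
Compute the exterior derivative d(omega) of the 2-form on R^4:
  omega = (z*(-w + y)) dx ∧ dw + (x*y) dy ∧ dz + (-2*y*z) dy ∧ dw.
d(omega) = (-z) dx ∧ dy ∧ dw + (w - y) dx ∧ dz ∧ dw + (y) dx ∧ dy ∧ dz + (2*y) dy ∧ dz ∧ dw

For a 2-form omega = sum_{i<j} g_{ij} dx_i ∧ dx_j, the exterior derivative is
  d(omega) = sum_{i<j} d(g_{ij}) ∧ dx_i ∧ dx_j = sum_{i<j, k} (∂g_{ij}/∂x_k) dx_k ∧ dx_i ∧ dx_j.
Expand each term, using dx_k ∧ dx_i ∧ dx_j = sgn(permutation) dx_{(a)} ∧ dx_{(b)} ∧ dx_{(c)} with (a < b < c) sorted:
  d(z*(-w + y)) includes (∂/∂y)(z*(-w + y)) dy = (z) dy, which multiplied by dx ∧ dw gives (-z) dx ∧ dy ∧ dw
  d(z*(-w + y)) includes (∂/∂z)(z*(-w + y)) dz = (-w + y) dz, which multiplied by dx ∧ dw gives (w - y) dx ∧ dz ∧ dw
  d(x*y) includes (∂/∂x)(x*y) dx = (y) dx, which multiplied by dy ∧ dz gives (y) dx ∧ dy ∧ dz
  d(-2*y*z) includes (∂/∂z)(-2*y*z) dz = (-2*y) dz, which multiplied by dy ∧ dw gives (2*y) dy ∧ dz ∧ dw
Collecting like 3-forms: d(omega) = (-z) dx ∧ dy ∧ dw + (w - y) dx ∧ dz ∧ dw + (y) dx ∧ dy ∧ dz + (2*y) dy ∧ dz ∧ dw.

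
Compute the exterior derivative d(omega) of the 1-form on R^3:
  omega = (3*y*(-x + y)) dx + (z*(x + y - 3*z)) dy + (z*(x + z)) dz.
d(omega) = (3*x - 6*y + z) dx ∧ dy + (z) dx ∧ dz + (-x - y + 6*z) dy ∧ dz

For a 1-form omega = sum_i f_i dx_i, the exterior derivative is
  d(omega) = sum_{i < j} (∂f_j/∂x_i - ∂f_i/∂x_j) dx_i ∧ dx_j.
  coefficient of dx ∧ dy: ∂f_2/∂x - ∂f_1/∂y = ∂(z*(x + y - 3*z))/∂x - ∂(3*y*(-x + y))/∂y = 3*x - 6*y + z
  coefficient of dx ∧ dz: ∂f_3/∂x - ∂f_1/∂z = ∂(z*(x + z))/∂x - ∂(3*y*(-x + y))/∂z = z
  coefficient of dy ∧ dz: ∂f_3/∂y - ∂f_2/∂z = ∂(z*(x + z))/∂y - ∂(z*(x + y - 3*z))/∂z = -x - y + 6*z
Assembling: d(omega) = (3*x - 6*y + z) dx ∧ dy + (z) dx ∧ dz + (-x - y + 6*z) dy ∧ dz.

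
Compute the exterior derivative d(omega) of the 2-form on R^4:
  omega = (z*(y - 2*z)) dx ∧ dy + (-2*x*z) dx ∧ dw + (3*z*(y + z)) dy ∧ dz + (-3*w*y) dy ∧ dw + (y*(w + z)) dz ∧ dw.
d(omega) = (y - 4*z) dx ∧ dy ∧ dz + (2*x) dx ∧ dz ∧ dw + (w + z) dy ∧ dz ∧ dw

For a 2-form omega = sum_{i<j} g_{ij} dx_i ∧ dx_j, the exterior derivative is
  d(omega) = sum_{i<j} d(g_{ij}) ∧ dx_i ∧ dx_j = sum_{i<j, k} (∂g_{ij}/∂x_k) dx_k ∧ dx_i ∧ dx_j.
Expand each term, using dx_k ∧ dx_i ∧ dx_j = sgn(permutation) dx_{(a)} ∧ dx_{(b)} ∧ dx_{(c)} with (a < b < c) sorted:
  d(z*(y - 2*z)) includes (∂/∂z)(z*(y - 2*z)) dz = (y - 4*z) dz, which multiplied by dx ∧ dy gives (y - 4*z) dx ∧ dy ∧ dz
  d(-2*x*z) includes (∂/∂z)(-2*x*z) dz = (-2*x) dz, which multiplied by dx ∧ dw gives (2*x) dx ∧ dz ∧ dw
  d(y*(w + z)) includes (∂/∂y)(y*(w + z)) dy = (w + z) dy, which multiplied by dz ∧ dw gives (w + z) dy ∧ dz ∧ dw
Collecting like 3-forms: d(omega) = (y - 4*z) dx ∧ dy ∧ dz + (2*x) dx ∧ dz ∧ dw + (w + z) dy ∧ dz ∧ dw.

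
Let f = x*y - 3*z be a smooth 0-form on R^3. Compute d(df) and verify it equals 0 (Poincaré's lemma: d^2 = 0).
d(df) = 0

Step 1: df = sum_i (∂f/∂x_i) dx_i = (y) dx + (x) dy + (-3) dz.
Step 2: Apply d again. Using the 1-form formula, the coefficient of dx ∧ dy in d(df) is ∂^2 f/∂x ∂y - ∂^2 f/∂y ∂x = (1) - (1) = 0 (equality of mixed partials for smooth f).
Similarly for dx ∧ dz and dy ∧ dz — all coefficients vanish. So d(df) = 0.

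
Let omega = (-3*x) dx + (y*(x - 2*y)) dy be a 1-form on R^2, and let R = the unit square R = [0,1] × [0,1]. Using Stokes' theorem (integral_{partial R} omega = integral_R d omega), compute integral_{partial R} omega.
integral_(partial R) omega = 1/2

Stokes: integral_partial_R omega = integral_R d omega with d omega = (∂Q/∂x - ∂P/∂y) dx ∧ dy.
  ∂Q/∂x = y
  ∂P/∂y = 0
  integrand = ∂Q/∂x - ∂P/∂y = y.
Integrating over R: integral_0^1 integral_0^1 (y) dx dy = 1/2.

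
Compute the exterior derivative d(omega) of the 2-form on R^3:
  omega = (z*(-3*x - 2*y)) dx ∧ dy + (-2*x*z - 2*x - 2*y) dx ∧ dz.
d(omega) = (-3*x - 2*y + 2) dx ∧ dy ∧ dz

For a 2-form omega = sum_{i<j} g_{ij} dx_i ∧ dx_j, the exterior derivative is
  d(omega) = sum_{i<j} d(g_{ij}) ∧ dx_i ∧ dx_j = sum_{i<j, k} (∂g_{ij}/∂x_k) dx_k ∧ dx_i ∧ dx_j.
Expand each term, using dx_k ∧ dx_i ∧ dx_j = sgn(permutation) dx_{(a)} ∧ dx_{(b)} ∧ dx_{(c)} with (a < b < c) sorted:
  d(z*(-3*x - 2*y)) includes (∂/∂z)(z*(-3*x - 2*y)) dz = (-3*x - 2*y) dz, which multiplied by dx ∧ dy gives (-3*x - 2*y) dx ∧ dy ∧ dz
  d(-2*x*z - 2*x - 2*y) includes (∂/∂y)(-2*x*z - 2*x - 2*y) dy = (-2) dy, which multiplied by dx ∧ dz gives (2) dx ∧ dy ∧ dz
Collecting like 3-forms: d(omega) = (-3*x - 2*y + 2) dx ∧ dy ∧ dz.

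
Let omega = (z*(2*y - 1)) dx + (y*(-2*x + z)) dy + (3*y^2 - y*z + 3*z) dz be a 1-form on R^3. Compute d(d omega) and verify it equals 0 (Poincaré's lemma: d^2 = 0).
d(d omega) = 0

Step 1: d omega = sum_{i<j} (∂f_j/∂x_i - ∂f_i/∂x_j) dx_i ∧ dx_j:
  coeff of dx ∧ dy: -2*y - 2*z
  coeff of dx ∧ dz: 1 - 2*y
  coeff of dy ∧ dz: 5*y - z
Step 2: Apply d again to each 2-form coefficient. The only possible 3-form in R^3 is dx ∧ dy ∧ dz, with coefficient
  ∂(coeff of dy∧dz)/∂x - ∂(coeff of dx∧dz)/∂y + ∂(coeff of dx∧dy)/∂z
  = ∂/∂x (5*y - z) - ∂/∂y (1 - 2*y) + ∂/∂z (-2*y - 2*z).
Each of these terms simplifies to sums of mixed partials that cancel in pairs. The result is 0 (by equality of mixed partials for smooth functions — Schwarz / Clairaut).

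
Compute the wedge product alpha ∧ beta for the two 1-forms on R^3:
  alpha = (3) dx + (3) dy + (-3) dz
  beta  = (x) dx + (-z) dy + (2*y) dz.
alpha ∧ beta = (-3*x - 3*z) dx ∧ dy + (3*x + 6*y) dx ∧ dz + (6*y - 3*z) dy ∧ dz

Distribute the wedge, using dx_i ∧ dx_j = -dx_j ∧ dx_i and dx_i ∧ dx_i = 0. For each pair (i, j) with i < j, the coefficient of dx_i ∧ dx_j in alpha ∧ beta is (alpha_i * beta_j - alpha_j * beta_i). Collecting: alpha ∧ beta = (-3*x - 3*z) dx ∧ dy + (3*x + 6*y) dx ∧ dz + (6*y - 3*z) dy ∧ dz.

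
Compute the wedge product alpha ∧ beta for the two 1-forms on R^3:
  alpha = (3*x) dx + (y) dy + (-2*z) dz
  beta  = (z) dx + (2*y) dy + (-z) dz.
alpha ∧ beta = (y*(6*x - z)) dx ∧ dy + (z*(-3*x + 2*z)) dx ∧ dz + (3*y*z) dy ∧ dz

Distribute the wedge, using dx_i ∧ dx_j = -dx_j ∧ dx_i and dx_i ∧ dx_i = 0. For each pair (i, j) with i < j, the coefficient of dx_i ∧ dx_j in alpha ∧ beta is (alpha_i * beta_j - alpha_j * beta_i). Collecting: alpha ∧ beta = (y*(6*x - z)) dx ∧ dy + (z*(-3*x + 2*z)) dx ∧ dz + (3*y*z) dy ∧ dz.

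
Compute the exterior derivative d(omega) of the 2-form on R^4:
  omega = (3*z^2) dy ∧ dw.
d(omega) = (-6*z) dy ∧ dz ∧ dw

For a 2-form omega = sum_{i<j} g_{ij} dx_i ∧ dx_j, the exterior derivative is
  d(omega) = sum_{i<j} d(g_{ij}) ∧ dx_i ∧ dx_j = sum_{i<j, k} (∂g_{ij}/∂x_k) dx_k ∧ dx_i ∧ dx_j.
Expand each term, using dx_k ∧ dx_i ∧ dx_j = sgn(permutation) dx_{(a)} ∧ dx_{(b)} ∧ dx_{(c)} with (a < b < c) sorted:
  d(3*z^2) includes (∂/∂z)(3*z^2) dz = (6*z) dz, which multiplied by dy ∧ dw gives (-6*z) dy ∧ dz ∧ dw
Collecting like 3-forms: d(omega) = (-6*z) dy ∧ dz ∧ dw.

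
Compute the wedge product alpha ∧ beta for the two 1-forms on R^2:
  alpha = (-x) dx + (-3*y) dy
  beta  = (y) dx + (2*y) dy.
alpha ∧ beta = (y*(-2*x + 3*y)) dx ∧ dy

Distribute the wedge, using dx_i ∧ dx_j = -dx_j ∧ dx_i and dx_i ∧ dx_i = 0. For each pair (i, j) with i < j, the coefficient of dx_i ∧ dx_j in alpha ∧ beta is (alpha_i * beta_j - alpha_j * beta_i). Collecting: alpha ∧ beta = (y*(-2*x + 3*y)) dx ∧ dy.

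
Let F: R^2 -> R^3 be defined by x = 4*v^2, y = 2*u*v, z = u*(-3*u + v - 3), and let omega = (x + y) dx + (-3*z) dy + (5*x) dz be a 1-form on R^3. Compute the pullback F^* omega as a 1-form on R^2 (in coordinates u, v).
F^* omega = (2*v*(9*u^2 - 63*u*v + 9*u + 10*v^2 - 30*v)) du + (18*u^3 - 6*u^2*v + 18*u^2 + 36*u*v^2 + 32*v^3) dv

Using F^*(f dg) = (f ∘ F) d(g ∘ F), substitute each coordinate x_i by F_i(u, v) in f_i, and replace dx_i by d F_i = (∂F_i/∂u) du + (∂F_i/∂v) dv.
  For the x component: f_1(F) = 2*v*(u + 2*v); d F_1 = (0) du + (8*v) dv
  For the y component: f_2(F) = 3*u*(3*u - v + 3); d F_2 = (2*v) du + (2*u) dv
  For the z component: f_3(F) = 20*v^2; d F_3 = (-6*u + v - 3) du + (u) dv
Combining and collecting du, dv coefficients:
  coeff of du: 2*v*(9*u^2 - 63*u*v + 9*u + 10*v^2 - 30*v)
  coeff of dv: 18*u^3 - 6*u^2*v + 18*u^2 + 36*u*v^2 + 32*v^3
F^* omega = (2*v*(9*u^2 - 63*u*v + 9*u + 10*v^2 - 30*v)) du + (18*u^3 - 6*u^2*v + 18*u^2 + 36*u*v^2 + 32*v^3) dv.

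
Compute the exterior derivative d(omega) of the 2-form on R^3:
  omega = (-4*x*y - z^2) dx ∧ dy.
d(omega) = (-2*z) dx ∧ dy ∧ dz

For a 2-form omega = sum_{i<j} g_{ij} dx_i ∧ dx_j, the exterior derivative is
  d(omega) = sum_{i<j} d(g_{ij}) ∧ dx_i ∧ dx_j = sum_{i<j, k} (∂g_{ij}/∂x_k) dx_k ∧ dx_i ∧ dx_j.
Expand each term, using dx_k ∧ dx_i ∧ dx_j = sgn(permutation) dx_{(a)} ∧ dx_{(b)} ∧ dx_{(c)} with (a < b < c) sorted:
  d(-4*x*y - z^2) includes (∂/∂z)(-4*x*y - z^2) dz = (-2*z) dz, which multiplied by dx ∧ dy gives (-2*z) dx ∧ dy ∧ dz
Collecting like 3-forms: d(omega) = (-2*z) dx ∧ dy ∧ dz.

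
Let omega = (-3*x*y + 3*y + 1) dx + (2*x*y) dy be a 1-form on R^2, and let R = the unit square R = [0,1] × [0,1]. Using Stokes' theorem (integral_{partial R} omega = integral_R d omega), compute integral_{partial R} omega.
integral_(partial R) omega = -1/2

Stokes: integral_partial_R omega = integral_R d omega with d omega = (∂Q/∂x - ∂P/∂y) dx ∧ dy.
  ∂Q/∂x = 2*y
  ∂P/∂y = 3 - 3*x
  integrand = ∂Q/∂x - ∂P/∂y = 3*x + 2*y - 3.
Integrating over R: integral_0^1 integral_0^1 (3*x + 2*y - 3) dx dy = -1/2.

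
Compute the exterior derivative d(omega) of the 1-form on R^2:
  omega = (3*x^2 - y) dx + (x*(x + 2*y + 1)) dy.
d(omega) = (2*x + 2*y + 2) dx ∧ dy

For a 1-form omega = sum_i f_i dx_i, the exterior derivative is
  d(omega) = sum_{i < j} (∂f_j/∂x_i - ∂f_i/∂x_j) dx_i ∧ dx_j.
  coefficient of dx ∧ dy: ∂f_2/∂x - ∂f_1/∂y = ∂(x*(x + 2*y + 1))/∂x - ∂(3*x^2 - y)/∂y = 2*x + 2*y + 2
Assembling: d(omega) = (2*x + 2*y + 2) dx ∧ dy.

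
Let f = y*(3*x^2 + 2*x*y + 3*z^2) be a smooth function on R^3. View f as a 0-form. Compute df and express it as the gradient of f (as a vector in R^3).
df = (2*y*(3*x + y)) dx + (3*x^2 + 4*x*y + 3*z^2) dy + (6*y*z) dz; grad f = (2*y*(3*x + y), 3*x^2 + 4*x*y + 3*z^2, 6*y*z)

For a 0-form f, d f = (∂f/∂x) dx + (∂f/∂y) dy + (∂f/∂z) dz. The components of the vector representation are exactly the entries of grad f in Cartesian coordinates:
  ∂f/∂x = 2*y*(3*x + y)
  ∂f/∂y = 3*x^2 + 4*x*y + 3*z^2
  ∂f/∂z = 6*y*z.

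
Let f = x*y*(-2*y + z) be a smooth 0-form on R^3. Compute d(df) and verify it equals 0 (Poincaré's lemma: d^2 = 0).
d(df) = 0

Step 1: df = sum_i (∂f/∂x_i) dx_i = (y*(-2*y + z)) dx + (x*(-4*y + z)) dy + (x*y) dz.
Step 2: Apply d again. Using the 1-form formula, the coefficient of dx ∧ dy in d(df) is ∂^2 f/∂x ∂y - ∂^2 f/∂y ∂x = (-4*y + z) - (-4*y + z) = 0 (equality of mixed partials for smooth f).
Similarly for dx ∧ dz and dy ∧ dz — all coefficients vanish. So d(df) = 0.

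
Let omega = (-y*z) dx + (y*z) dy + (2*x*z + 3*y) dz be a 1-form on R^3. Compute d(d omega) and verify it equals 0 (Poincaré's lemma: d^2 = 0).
d(d omega) = 0

Step 1: d omega = sum_{i<j} (∂f_j/∂x_i - ∂f_i/∂x_j) dx_i ∧ dx_j:
  coeff of dx ∧ dy: z
  coeff of dx ∧ dz: y + 2*z
  coeff of dy ∧ dz: 3 - y
Step 2: Apply d again to each 2-form coefficient. The only possible 3-form in R^3 is dx ∧ dy ∧ dz, with coefficient
  ∂(coeff of dy∧dz)/∂x - ∂(coeff of dx∧dz)/∂y + ∂(coeff of dx∧dy)/∂z
  = ∂/∂x (3 - y) - ∂/∂y (y + 2*z) + ∂/∂z (z).
Each of these terms simplifies to sums of mixed partials that cancel in pairs. The result is 0 (by equality of mixed partials for smooth functions — Schwarz / Clairaut).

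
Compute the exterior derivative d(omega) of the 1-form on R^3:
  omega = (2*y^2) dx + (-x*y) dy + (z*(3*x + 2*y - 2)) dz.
d(omega) = (-5*y) dx ∧ dy + (3*z) dx ∧ dz + (2*z) dy ∧ dz

For a 1-form omega = sum_i f_i dx_i, the exterior derivative is
  d(omega) = sum_{i < j} (∂f_j/∂x_i - ∂f_i/∂x_j) dx_i ∧ dx_j.
  coefficient of dx ∧ dy: ∂f_2/∂x - ∂f_1/∂y = ∂(-x*y)/∂x - ∂(2*y^2)/∂y = -5*y
  coefficient of dx ∧ dz: ∂f_3/∂x - ∂f_1/∂z = ∂(z*(3*x + 2*y - 2))/∂x - ∂(2*y^2)/∂z = 3*z
  coefficient of dy ∧ dz: ∂f_3/∂y - ∂f_2/∂z = ∂(z*(3*x + 2*y - 2))/∂y - ∂(-x*y)/∂z = 2*z
Assembling: d(omega) = (-5*y) dx ∧ dy + (3*z) dx ∧ dz + (2*z) dy ∧ dz.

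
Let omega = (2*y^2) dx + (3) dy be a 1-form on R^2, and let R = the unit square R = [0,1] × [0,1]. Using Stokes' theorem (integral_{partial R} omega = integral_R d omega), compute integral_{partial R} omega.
integral_(partial R) omega = -2

Stokes: integral_partial_R omega = integral_R d omega with d omega = (∂Q/∂x - ∂P/∂y) dx ∧ dy.
  ∂Q/∂x = 0
  ∂P/∂y = 4*y
  integrand = ∂Q/∂x - ∂P/∂y = -4*y.
Integrating over R: integral_0^1 integral_0^1 (-4*y) dx dy = -2.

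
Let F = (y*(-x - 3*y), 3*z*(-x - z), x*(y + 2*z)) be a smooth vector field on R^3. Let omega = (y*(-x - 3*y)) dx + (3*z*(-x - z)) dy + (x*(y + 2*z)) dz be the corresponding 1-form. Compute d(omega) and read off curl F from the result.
d(omega) = (4*x + 6*z) dy ∧ dz + (-y - 2*z) dz ∧ dx + (x + 6*y - 3*z) dx ∧ dy; curl F = (4*x + 6*z, -y - 2*z, x + 6*y - 3*z)

d omega = sum_{i<j} (∂f_j/∂x_i - ∂f_i/∂x_j) dx_i ∧ dx_j. Under the identification (dy ∧ dz, dz ∧ dx, dx ∧ dy) ↔ (e_x, e_y, e_z), the coefficients are exactly the components of curl F. Compute:
  ∂R/∂y - ∂Q/∂z = (x) - (-3*x - 6*z) = 4*x + 6*z
  ∂P/∂z - ∂R/∂x = (0) - (y + 2*z) = -y - 2*z
  ∂Q/∂x - ∂P/∂y = (-3*z) - (-x - 6*y) = x + 6*y - 3*z.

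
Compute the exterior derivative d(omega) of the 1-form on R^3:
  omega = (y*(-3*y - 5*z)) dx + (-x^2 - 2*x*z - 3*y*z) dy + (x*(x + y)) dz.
d(omega) = (-2*x + 6*y + 3*z) dx ∧ dy + (2*x + 6*y) dx ∧ dz + (3*x + 3*y) dy ∧ dz

For a 1-form omega = sum_i f_i dx_i, the exterior derivative is
  d(omega) = sum_{i < j} (∂f_j/∂x_i - ∂f_i/∂x_j) dx_i ∧ dx_j.
  coefficient of dx ∧ dy: ∂f_2/∂x - ∂f_1/∂y = ∂(-x^2 - 2*x*z - 3*y*z)/∂x - ∂(y*(-3*y - 5*z))/∂y = -2*x + 6*y + 3*z
  coefficient of dx ∧ dz: ∂f_3/∂x - ∂f_1/∂z = ∂(x*(x + y))/∂x - ∂(y*(-3*y - 5*z))/∂z = 2*x + 6*y
  coefficient of dy ∧ dz: ∂f_3/∂y - ∂f_2/∂z = ∂(x*(x + y))/∂y - ∂(-x^2 - 2*x*z - 3*y*z)/∂z = 3*x + 3*y
Assembling: d(omega) = (-2*x + 6*y + 3*z) dx ∧ dy + (2*x + 6*y) dx ∧ dz + (3*x + 3*y) dy ∧ dz.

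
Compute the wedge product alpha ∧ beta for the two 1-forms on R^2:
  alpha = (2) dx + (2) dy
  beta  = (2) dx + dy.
alpha ∧ beta = (-2) dx ∧ dy

Distribute the wedge, using dx_i ∧ dx_j = -dx_j ∧ dx_i and dx_i ∧ dx_i = 0. For each pair (i, j) with i < j, the coefficient of dx_i ∧ dx_j in alpha ∧ beta is (alpha_i * beta_j - alpha_j * beta_i). Collecting: alpha ∧ beta = (-2) dx ∧ dy.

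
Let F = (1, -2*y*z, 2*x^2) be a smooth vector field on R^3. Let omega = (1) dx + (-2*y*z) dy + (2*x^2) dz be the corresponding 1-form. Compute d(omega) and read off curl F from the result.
d(omega) = (2*y) dy ∧ dz + (-4*x) dz ∧ dx + (0) dx ∧ dy; curl F = (2*y, -4*x, 0)

d omega = sum_{i<j} (∂f_j/∂x_i - ∂f_i/∂x_j) dx_i ∧ dx_j. Under the identification (dy ∧ dz, dz ∧ dx, dx ∧ dy) ↔ (e_x, e_y, e_z), the coefficients are exactly the components of curl F. Compute:
  ∂R/∂y - ∂Q/∂z = (0) - (-2*y) = 2*y
  ∂P/∂z - ∂R/∂x = (0) - (4*x) = -4*x
  ∂Q/∂x - ∂P/∂y = (0) - (0) = 0.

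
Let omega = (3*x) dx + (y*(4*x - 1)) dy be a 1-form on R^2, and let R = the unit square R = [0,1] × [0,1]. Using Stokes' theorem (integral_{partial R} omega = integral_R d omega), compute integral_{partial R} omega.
integral_(partial R) omega = 2

Stokes: integral_partial_R omega = integral_R d omega with d omega = (∂Q/∂x - ∂P/∂y) dx ∧ dy.
  ∂Q/∂x = 4*y
  ∂P/∂y = 0
  integrand = ∂Q/∂x - ∂P/∂y = 4*y.
Integrating over R: integral_0^1 integral_0^1 (4*y) dx dy = 2.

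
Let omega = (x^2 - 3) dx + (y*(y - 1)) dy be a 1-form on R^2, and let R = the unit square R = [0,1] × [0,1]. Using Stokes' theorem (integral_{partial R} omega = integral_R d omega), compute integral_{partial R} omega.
integral_(partial R) omega = 0

Stokes: integral_partial_R omega = integral_R d omega with d omega = (∂Q/∂x - ∂P/∂y) dx ∧ dy.
  ∂Q/∂x = 0
  ∂P/∂y = 0
  integrand = ∂Q/∂x - ∂P/∂y = 0.
Integrating over R: integral_0^1 integral_0^1 (0) dx dy = 0.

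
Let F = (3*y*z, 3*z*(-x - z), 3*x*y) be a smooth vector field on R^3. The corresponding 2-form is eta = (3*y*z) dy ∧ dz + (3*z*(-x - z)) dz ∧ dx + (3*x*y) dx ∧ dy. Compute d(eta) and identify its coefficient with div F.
d(eta) = (0) dx ∧ dy ∧ dz; div F = 0

For a 2-form in R^3 of the form above, applying d gives a 3-form with coefficient ∂P/∂x + ∂Q/∂y + ∂R/∂z:
  ∂P/∂x = 0
  ∂Q/∂y = 0
  ∂R/∂z = 0
Sum = 0, which is exactly div F.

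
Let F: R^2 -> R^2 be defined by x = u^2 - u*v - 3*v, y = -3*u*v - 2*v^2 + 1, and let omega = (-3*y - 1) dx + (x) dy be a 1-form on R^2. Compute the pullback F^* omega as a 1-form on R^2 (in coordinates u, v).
F^* omega = (15*u^2*v + 6*u*v^2 - 8*u - 6*v^3 + 9*v^2 + 4*v) du + (-3*u^3 - 10*u^2*v - 2*u*v^2 - 18*u*v + 4*u - 6*v^2 + 12) dv

Using F^*(f dg) = (f ∘ F) d(g ∘ F), substitute each coordinate x_i by F_i(u, v) in f_i, and replace dx_i by d F_i = (∂F_i/∂u) du + (∂F_i/∂v) dv.
  For the x component: f_1(F) = 9*u*v + 6*v^2 - 4; d F_1 = (2*u - v) du + (-u - 3) dv
  For the y component: f_2(F) = u^2 - u*v - 3*v; d F_2 = (-3*v) du + (-3*u - 4*v) dv
Combining and collecting du, dv coefficients:
  coeff of du: 15*u^2*v + 6*u*v^2 - 8*u - 6*v^3 + 9*v^2 + 4*v
  coeff of dv: -3*u^3 - 10*u^2*v - 2*u*v^2 - 18*u*v + 4*u - 6*v^2 + 12
F^* omega = (15*u^2*v + 6*u*v^2 - 8*u - 6*v^3 + 9*v^2 + 4*v) du + (-3*u^3 - 10*u^2*v - 2*u*v^2 - 18*u*v + 4*u - 6*v^2 + 12) dv.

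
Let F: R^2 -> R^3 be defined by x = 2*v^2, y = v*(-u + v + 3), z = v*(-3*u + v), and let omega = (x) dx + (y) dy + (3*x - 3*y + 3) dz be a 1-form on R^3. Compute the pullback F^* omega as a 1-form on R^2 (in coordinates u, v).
F^* omega = (v*(-8*u*v - 10*v^2 + 24*v - 9)) du + (-8*u^2*v - 6*u*v^2 + 21*u*v - 9*u + 16*v^3 - 9*v^2 + 15*v) dv

Using F^*(f dg) = (f ∘ F) d(g ∘ F), substitute each coordinate x_i by F_i(u, v) in f_i, and replace dx_i by d F_i = (∂F_i/∂u) du + (∂F_i/∂v) dv.
  For the x component: f_1(F) = 2*v^2; d F_1 = (0) du + (4*v) dv
  For the y component: f_2(F) = v*(-u + v + 3); d F_2 = (-v) du + (-u + 2*v + 3) dv
  For the z component: f_3(F) = 3*u*v + 3*v^2 - 9*v + 3; d F_3 = (-3*v) du + (-3*u + 2*v) dv
Combining and collecting du, dv coefficients:
  coeff of du: v*(-8*u*v - 10*v^2 + 24*v - 9)
  coeff of dv: -8*u^2*v - 6*u*v^2 + 21*u*v - 9*u + 16*v^3 - 9*v^2 + 15*v
F^* omega = (v*(-8*u*v - 10*v^2 + 24*v - 9)) du + (-8*u^2*v - 6*u*v^2 + 21*u*v - 9*u + 16*v^3 - 9*v^2 + 15*v) dv.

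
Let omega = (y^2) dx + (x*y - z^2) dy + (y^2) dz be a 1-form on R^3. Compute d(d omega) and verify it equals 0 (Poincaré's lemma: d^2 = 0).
d(d omega) = 0

Step 1: d omega = sum_{i<j} (∂f_j/∂x_i - ∂f_i/∂x_j) dx_i ∧ dx_j:
  coeff of dx ∧ dy: -y
  coeff of dx ∧ dz: 0
  coeff of dy ∧ dz: 2*y + 2*z
Step 2: Apply d again to each 2-form coefficient. The only possible 3-form in R^3 is dx ∧ dy ∧ dz, with coefficient
  ∂(coeff of dy∧dz)/∂x - ∂(coeff of dx∧dz)/∂y + ∂(coeff of dx∧dy)/∂z
  = ∂/∂x (2*y + 2*z) - ∂/∂y (0) + ∂/∂z (-y).
Each of these terms simplifies to sums of mixed partials that cancel in pairs. The result is 0 (by equality of mixed partials for smooth functions — Schwarz / Clairaut).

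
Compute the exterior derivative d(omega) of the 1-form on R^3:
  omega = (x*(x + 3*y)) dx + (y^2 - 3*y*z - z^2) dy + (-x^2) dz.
d(omega) = (-3*x) dx ∧ dy + (-2*x) dx ∧ dz + (3*y + 2*z) dy ∧ dz

For a 1-form omega = sum_i f_i dx_i, the exterior derivative is
  d(omega) = sum_{i < j} (∂f_j/∂x_i - ∂f_i/∂x_j) dx_i ∧ dx_j.
  coefficient of dx ∧ dy: ∂f_2/∂x - ∂f_1/∂y = ∂(y^2 - 3*y*z - z^2)/∂x - ∂(x*(x + 3*y))/∂y = -3*x
  coefficient of dx ∧ dz: ∂f_3/∂x - ∂f_1/∂z = ∂(-x^2)/∂x - ∂(x*(x + 3*y))/∂z = -2*x
  coefficient of dy ∧ dz: ∂f_3/∂y - ∂f_2/∂z = ∂(-x^2)/∂y - ∂(y^2 - 3*y*z - z^2)/∂z = 3*y + 2*z
Assembling: d(omega) = (-3*x) dx ∧ dy + (-2*x) dx ∧ dz + (3*y + 2*z) dy ∧ dz.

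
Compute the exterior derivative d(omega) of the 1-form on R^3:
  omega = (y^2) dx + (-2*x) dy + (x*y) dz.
d(omega) = (-2*y - 2) dx ∧ dy + (y) dx ∧ dz + (x) dy ∧ dz

For a 1-form omega = sum_i f_i dx_i, the exterior derivative is
  d(omega) = sum_{i < j} (∂f_j/∂x_i - ∂f_i/∂x_j) dx_i ∧ dx_j.
  coefficient of dx ∧ dy: ∂f_2/∂x - ∂f_1/∂y = ∂(-2*x)/∂x - ∂(y^2)/∂y = -2*y - 2
  coefficient of dx ∧ dz: ∂f_3/∂x - ∂f_1/∂z = ∂(x*y)/∂x - ∂(y^2)/∂z = y
  coefficient of dy ∧ dz: ∂f_3/∂y - ∂f_2/∂z = ∂(x*y)/∂y - ∂(-2*x)/∂z = x
Assembling: d(omega) = (-2*y - 2) dx ∧ dy + (y) dx ∧ dz + (x) dy ∧ dz.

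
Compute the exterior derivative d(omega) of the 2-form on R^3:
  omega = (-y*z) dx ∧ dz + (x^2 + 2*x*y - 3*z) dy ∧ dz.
d(omega) = (2*x + 2*y + z) dx ∧ dy ∧ dz

For a 2-form omega = sum_{i<j} g_{ij} dx_i ∧ dx_j, the exterior derivative is
  d(omega) = sum_{i<j} d(g_{ij}) ∧ dx_i ∧ dx_j = sum_{i<j, k} (∂g_{ij}/∂x_k) dx_k ∧ dx_i ∧ dx_j.
Expand each term, using dx_k ∧ dx_i ∧ dx_j = sgn(permutation) dx_{(a)} ∧ dx_{(b)} ∧ dx_{(c)} with (a < b < c) sorted:
  d(-y*z) includes (∂/∂y)(-y*z) dy = (-z) dy, which multiplied by dx ∧ dz gives (z) dx ∧ dy ∧ dz
  d(x^2 + 2*x*y - 3*z) includes (∂/∂x)(x^2 + 2*x*y - 3*z) dx = (2*x + 2*y) dx, which multiplied by dy ∧ dz gives (2*x + 2*y) dx ∧ dy ∧ dz
Collecting like 3-forms: d(omega) = (2*x + 2*y + z) dx ∧ dy ∧ dz.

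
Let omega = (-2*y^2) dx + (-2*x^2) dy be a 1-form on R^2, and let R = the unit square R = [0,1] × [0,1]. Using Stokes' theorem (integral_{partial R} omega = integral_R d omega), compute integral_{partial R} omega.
integral_(partial R) omega = 0

Stokes: integral_partial_R omega = integral_R d omega with d omega = (∂Q/∂x - ∂P/∂y) dx ∧ dy.
  ∂Q/∂x = -4*x
  ∂P/∂y = -4*y
  integrand = ∂Q/∂x - ∂P/∂y = -4*x + 4*y.
Integrating over R: integral_0^1 integral_0^1 (-4*x + 4*y) dx dy = 0.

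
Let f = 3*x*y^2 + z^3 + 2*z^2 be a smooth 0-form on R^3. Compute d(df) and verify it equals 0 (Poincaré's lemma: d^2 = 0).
d(df) = 0

Step 1: df = sum_i (∂f/∂x_i) dx_i = (3*y^2) dx + (6*x*y) dy + (z*(3*z + 4)) dz.
Step 2: Apply d again. Using the 1-form formula, the coefficient of dx ∧ dy in d(df) is ∂^2 f/∂x ∂y - ∂^2 f/∂y ∂x = (6*y) - (6*y) = 0 (equality of mixed partials for smooth f).
Similarly for dx ∧ dz and dy ∧ dz — all coefficients vanish. So d(df) = 0.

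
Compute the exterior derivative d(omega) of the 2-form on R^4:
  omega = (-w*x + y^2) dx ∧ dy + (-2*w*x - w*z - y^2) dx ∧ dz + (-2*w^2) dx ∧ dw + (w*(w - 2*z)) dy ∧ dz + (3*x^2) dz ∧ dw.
d(omega) = (-x) dx ∧ dy ∧ dw + (2*y) dx ∧ dy ∧ dz + (4*x - z) dx ∧ dz ∧ dw + (2*w - 2*z) dy ∧ dz ∧ dw

For a 2-form omega = sum_{i<j} g_{ij} dx_i ∧ dx_j, the exterior derivative is
  d(omega) = sum_{i<j} d(g_{ij}) ∧ dx_i ∧ dx_j = sum_{i<j, k} (∂g_{ij}/∂x_k) dx_k ∧ dx_i ∧ dx_j.
Expand each term, using dx_k ∧ dx_i ∧ dx_j = sgn(permutation) dx_{(a)} ∧ dx_{(b)} ∧ dx_{(c)} with (a < b < c) sorted:
  d(-w*x + y^2) includes (∂/∂w)(-w*x + y^2) dw = (-x) dw, which multiplied by dx ∧ dy gives (-x) dx ∧ dy ∧ dw
  d(-2*w*x - w*z - y^2) includes (∂/∂y)(-2*w*x - w*z - y^2) dy = (-2*y) dy, which multiplied by dx ∧ dz gives (2*y) dx ∧ dy ∧ dz
  d(-2*w*x - w*z - y^2) includes (∂/∂w)(-2*w*x - w*z - y^2) dw = (-2*x - z) dw, which multiplied by dx ∧ dz gives (-2*x - z) dx ∧ dz ∧ dw
  d(w*(w - 2*z)) includes (∂/∂w)(w*(w - 2*z)) dw = (2*w - 2*z) dw, which multiplied by dy ∧ dz gives (2*w - 2*z) dy ∧ dz ∧ dw
  d(3*x^2) includes (∂/∂x)(3*x^2) dx = (6*x) dx, which multiplied by dz ∧ dw gives (6*x) dx ∧ dz ∧ dw
Collecting like 3-forms: d(omega) = (-x) dx ∧ dy ∧ dw + (2*y) dx ∧ dy ∧ dz + (4*x - z) dx ∧ dz ∧ dw + (2*w - 2*z) dy ∧ dz ∧ dw.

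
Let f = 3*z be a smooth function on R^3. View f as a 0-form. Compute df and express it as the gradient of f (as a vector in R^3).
df = (0) dx + (0) dy + (3) dz; grad f = (0, 0, 3)

For a 0-form f, d f = (∂f/∂x) dx + (∂f/∂y) dy + (∂f/∂z) dz. The components of the vector representation are exactly the entries of grad f in Cartesian coordinates:
  ∂f/∂x = 0
  ∂f/∂y = 0
  ∂f/∂z = 3.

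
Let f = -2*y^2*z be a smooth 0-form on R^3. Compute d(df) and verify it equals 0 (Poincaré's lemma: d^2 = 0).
d(df) = 0

Step 1: df = sum_i (∂f/∂x_i) dx_i = (0) dx + (-4*y*z) dy + (-2*y^2) dz.
Step 2: Apply d again. Using the 1-form formula, the coefficient of dx ∧ dy in d(df) is ∂^2 f/∂x ∂y - ∂^2 f/∂y ∂x = (0) - (0) = 0 (equality of mixed partials for smooth f).
Similarly for dx ∧ dz and dy ∧ dz — all coefficients vanish. So d(df) = 0.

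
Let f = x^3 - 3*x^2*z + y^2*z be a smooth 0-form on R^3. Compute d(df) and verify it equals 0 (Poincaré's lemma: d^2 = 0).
d(df) = 0

Step 1: df = sum_i (∂f/∂x_i) dx_i = (3*x*(x - 2*z)) dx + (2*y*z) dy + (-3*x^2 + y^2) dz.
Step 2: Apply d again. Using the 1-form formula, the coefficient of dx ∧ dy in d(df) is ∂^2 f/∂x ∂y - ∂^2 f/∂y ∂x = (0) - (0) = 0 (equality of mixed partials for smooth f).
Similarly for dx ∧ dz and dy ∧ dz — all coefficients vanish. So d(df) = 0.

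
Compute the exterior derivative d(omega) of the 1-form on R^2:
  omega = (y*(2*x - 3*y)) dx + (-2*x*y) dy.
d(omega) = (-2*x + 4*y) dx ∧ dy

For a 1-form omega = sum_i f_i dx_i, the exterior derivative is
  d(omega) = sum_{i < j} (∂f_j/∂x_i - ∂f_i/∂x_j) dx_i ∧ dx_j.
  coefficient of dx ∧ dy: ∂f_2/∂x - ∂f_1/∂y = ∂(-2*x*y)/∂x - ∂(y*(2*x - 3*y))/∂y = -2*x + 4*y
Assembling: d(omega) = (-2*x + 4*y) dx ∧ dy.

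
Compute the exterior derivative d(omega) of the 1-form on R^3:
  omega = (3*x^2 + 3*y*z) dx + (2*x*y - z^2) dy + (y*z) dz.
d(omega) = (2*y - 3*z) dx ∧ dy + (-3*y) dx ∧ dz + (3*z) dy ∧ dz

For a 1-form omega = sum_i f_i dx_i, the exterior derivative is
  d(omega) = sum_{i < j} (∂f_j/∂x_i - ∂f_i/∂x_j) dx_i ∧ dx_j.
  coefficient of dx ∧ dy: ∂f_2/∂x - ∂f_1/∂y = ∂(2*x*y - z^2)/∂x - ∂(3*x^2 + 3*y*z)/∂y = 2*y - 3*z
  coefficient of dx ∧ dz: ∂f_3/∂x - ∂f_1/∂z = ∂(y*z)/∂x - ∂(3*x^2 + 3*y*z)/∂z = -3*y
  coefficient of dy ∧ dz: ∂f_3/∂y - ∂f_2/∂z = ∂(y*z)/∂y - ∂(2*x*y - z^2)/∂z = 3*z
Assembling: d(omega) = (2*y - 3*z) dx ∧ dy + (-3*y) dx ∧ dz + (3*z) dy ∧ dz.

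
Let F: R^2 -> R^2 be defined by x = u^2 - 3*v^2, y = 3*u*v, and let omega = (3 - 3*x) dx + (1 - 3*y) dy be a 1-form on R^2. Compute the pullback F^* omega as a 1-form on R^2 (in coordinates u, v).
F^* omega = (-6*u^3 - 9*u*v^2 + 6*u + 3*v) du + (-9*u^2*v + 3*u - 54*v^3 - 18*v) dv

Using F^*(f dg) = (f ∘ F) d(g ∘ F), substitute each coordinate x_i by F_i(u, v) in f_i, and replace dx_i by d F_i = (∂F_i/∂u) du + (∂F_i/∂v) dv.
  For the x component: f_1(F) = -3*u^2 + 9*v^2 + 3; d F_1 = (2*u) du + (-6*v) dv
  For the y component: f_2(F) = -9*u*v + 1; d F_2 = (3*v) du + (3*u) dv
Combining and collecting du, dv coefficients:
  coeff of du: -6*u^3 - 9*u*v^2 + 6*u + 3*v
  coeff of dv: -9*u^2*v + 3*u - 54*v^3 - 18*v
F^* omega = (-6*u^3 - 9*u*v^2 + 6*u + 3*v) du + (-9*u^2*v + 3*u - 54*v^3 - 18*v) dv.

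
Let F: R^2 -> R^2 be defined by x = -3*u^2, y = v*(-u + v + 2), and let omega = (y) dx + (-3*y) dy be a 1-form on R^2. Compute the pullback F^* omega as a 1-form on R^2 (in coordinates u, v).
F^* omega = (3*v*(2*u^2 - 3*u*v - 4*u + v^2 + 2*v)) du + (3*v*(-u^2 + 3*u*v + 4*u - 2*v^2 - 6*v - 4)) dv

Using F^*(f dg) = (f ∘ F) d(g ∘ F), substitute each coordinate x_i by F_i(u, v) in f_i, and replace dx_i by d F_i = (∂F_i/∂u) du + (∂F_i/∂v) dv.
  For the x component: f_1(F) = v*(-u + v + 2); d F_1 = (-6*u) du + (0) dv
  For the y component: f_2(F) = 3*v*(u - v - 2); d F_2 = (-v) du + (-u + 2*v + 2) dv
Combining and collecting du, dv coefficients:
  coeff of du: 3*v*(2*u^2 - 3*u*v - 4*u + v^2 + 2*v)
  coeff of dv: 3*v*(-u^2 + 3*u*v + 4*u - 2*v^2 - 6*v - 4)
F^* omega = (3*v*(2*u^2 - 3*u*v - 4*u + v^2 + 2*v)) du + (3*v*(-u^2 + 3*u*v + 4*u - 2*v^2 - 6*v - 4)) dv.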